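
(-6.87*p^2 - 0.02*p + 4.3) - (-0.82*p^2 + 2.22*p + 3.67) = -6.05*p^2 - 2.24*p + 0.63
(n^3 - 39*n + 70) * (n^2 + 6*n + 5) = n^5 + 6*n^4 - 34*n^3 - 164*n^2 + 225*n + 350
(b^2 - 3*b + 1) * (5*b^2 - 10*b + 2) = 5*b^4 - 25*b^3 + 37*b^2 - 16*b + 2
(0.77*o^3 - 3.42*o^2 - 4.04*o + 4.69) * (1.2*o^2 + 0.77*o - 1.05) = 0.924*o^5 - 3.5111*o^4 - 8.2899*o^3 + 6.1082*o^2 + 7.8533*o - 4.9245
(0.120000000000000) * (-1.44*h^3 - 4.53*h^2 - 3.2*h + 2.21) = -0.1728*h^3 - 0.5436*h^2 - 0.384*h + 0.2652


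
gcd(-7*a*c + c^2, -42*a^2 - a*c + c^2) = 7*a - c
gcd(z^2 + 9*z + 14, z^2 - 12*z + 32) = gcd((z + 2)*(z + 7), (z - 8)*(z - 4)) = 1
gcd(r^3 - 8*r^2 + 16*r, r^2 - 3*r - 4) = r - 4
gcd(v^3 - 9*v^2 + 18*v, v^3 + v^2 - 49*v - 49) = 1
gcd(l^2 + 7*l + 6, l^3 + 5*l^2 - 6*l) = l + 6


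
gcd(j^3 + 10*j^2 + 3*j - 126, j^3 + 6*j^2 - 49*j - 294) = j^2 + 13*j + 42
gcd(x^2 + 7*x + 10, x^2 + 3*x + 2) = x + 2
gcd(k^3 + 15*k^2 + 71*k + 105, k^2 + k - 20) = k + 5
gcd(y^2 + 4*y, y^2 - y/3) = y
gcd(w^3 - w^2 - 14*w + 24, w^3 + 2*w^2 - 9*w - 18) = w - 3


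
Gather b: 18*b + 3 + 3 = 18*b + 6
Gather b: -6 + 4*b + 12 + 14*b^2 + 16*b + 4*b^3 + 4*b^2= 4*b^3 + 18*b^2 + 20*b + 6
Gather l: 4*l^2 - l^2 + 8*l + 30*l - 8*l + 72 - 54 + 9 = 3*l^2 + 30*l + 27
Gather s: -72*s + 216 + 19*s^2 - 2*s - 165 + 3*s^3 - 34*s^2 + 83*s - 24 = 3*s^3 - 15*s^2 + 9*s + 27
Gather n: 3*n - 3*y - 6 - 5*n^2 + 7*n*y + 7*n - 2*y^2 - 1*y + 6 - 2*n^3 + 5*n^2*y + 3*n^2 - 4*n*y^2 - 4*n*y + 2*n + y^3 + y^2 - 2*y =-2*n^3 + n^2*(5*y - 2) + n*(-4*y^2 + 3*y + 12) + y^3 - y^2 - 6*y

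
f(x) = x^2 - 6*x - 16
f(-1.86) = -1.38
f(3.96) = -24.08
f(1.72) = -23.36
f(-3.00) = 11.00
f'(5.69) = 5.38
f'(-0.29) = -6.58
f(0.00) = -16.00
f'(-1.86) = -9.72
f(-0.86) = -10.10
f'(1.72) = -2.56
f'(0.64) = -4.72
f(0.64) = -19.43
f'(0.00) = -6.00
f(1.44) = -22.57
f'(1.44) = -3.12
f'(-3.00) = -12.00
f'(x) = 2*x - 6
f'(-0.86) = -7.72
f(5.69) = -17.76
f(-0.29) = -14.18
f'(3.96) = 1.92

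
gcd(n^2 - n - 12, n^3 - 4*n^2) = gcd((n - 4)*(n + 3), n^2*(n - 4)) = n - 4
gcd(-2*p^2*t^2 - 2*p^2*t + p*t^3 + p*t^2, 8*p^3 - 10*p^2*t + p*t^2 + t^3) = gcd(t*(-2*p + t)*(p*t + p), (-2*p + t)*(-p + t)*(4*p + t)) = 2*p - t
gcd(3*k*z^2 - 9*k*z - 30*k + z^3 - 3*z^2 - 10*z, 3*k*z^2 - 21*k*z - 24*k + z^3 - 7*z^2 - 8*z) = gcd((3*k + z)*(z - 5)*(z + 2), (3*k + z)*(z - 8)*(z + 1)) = 3*k + z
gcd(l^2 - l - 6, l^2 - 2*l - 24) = 1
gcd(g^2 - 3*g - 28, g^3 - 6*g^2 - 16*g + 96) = g + 4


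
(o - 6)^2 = o^2 - 12*o + 36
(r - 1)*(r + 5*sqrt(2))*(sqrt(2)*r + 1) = sqrt(2)*r^3 - sqrt(2)*r^2 + 11*r^2 - 11*r + 5*sqrt(2)*r - 5*sqrt(2)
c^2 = c^2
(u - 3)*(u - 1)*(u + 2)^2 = u^4 - 9*u^2 - 4*u + 12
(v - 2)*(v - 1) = v^2 - 3*v + 2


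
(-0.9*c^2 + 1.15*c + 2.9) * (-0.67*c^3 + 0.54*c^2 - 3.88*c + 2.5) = 0.603*c^5 - 1.2565*c^4 + 2.17*c^3 - 5.146*c^2 - 8.377*c + 7.25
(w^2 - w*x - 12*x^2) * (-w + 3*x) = -w^3 + 4*w^2*x + 9*w*x^2 - 36*x^3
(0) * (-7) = 0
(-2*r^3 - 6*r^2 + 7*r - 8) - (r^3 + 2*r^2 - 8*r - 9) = -3*r^3 - 8*r^2 + 15*r + 1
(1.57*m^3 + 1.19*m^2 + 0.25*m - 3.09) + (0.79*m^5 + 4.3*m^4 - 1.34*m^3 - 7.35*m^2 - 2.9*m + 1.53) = 0.79*m^5 + 4.3*m^4 + 0.23*m^3 - 6.16*m^2 - 2.65*m - 1.56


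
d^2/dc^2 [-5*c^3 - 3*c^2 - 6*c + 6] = -30*c - 6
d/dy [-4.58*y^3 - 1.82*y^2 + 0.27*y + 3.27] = -13.74*y^2 - 3.64*y + 0.27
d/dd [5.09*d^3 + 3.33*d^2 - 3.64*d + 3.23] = 15.27*d^2 + 6.66*d - 3.64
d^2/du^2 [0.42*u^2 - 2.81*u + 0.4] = 0.840000000000000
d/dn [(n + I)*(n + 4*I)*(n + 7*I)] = 3*n^2 + 24*I*n - 39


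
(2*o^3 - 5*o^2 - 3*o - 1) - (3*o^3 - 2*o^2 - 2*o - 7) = -o^3 - 3*o^2 - o + 6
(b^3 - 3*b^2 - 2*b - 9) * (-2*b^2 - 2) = -2*b^5 + 6*b^4 + 2*b^3 + 24*b^2 + 4*b + 18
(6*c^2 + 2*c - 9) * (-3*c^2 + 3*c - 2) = -18*c^4 + 12*c^3 + 21*c^2 - 31*c + 18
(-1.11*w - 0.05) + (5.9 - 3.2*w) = 5.85 - 4.31*w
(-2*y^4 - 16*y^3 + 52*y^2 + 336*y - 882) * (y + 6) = -2*y^5 - 28*y^4 - 44*y^3 + 648*y^2 + 1134*y - 5292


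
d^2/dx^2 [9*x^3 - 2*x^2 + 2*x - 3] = 54*x - 4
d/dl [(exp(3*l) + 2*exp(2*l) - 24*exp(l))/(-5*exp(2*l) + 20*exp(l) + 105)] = (-exp(4*l) + 8*exp(3*l) + 47*exp(2*l) + 84*exp(l) - 504)*exp(l)/(5*(exp(4*l) - 8*exp(3*l) - 26*exp(2*l) + 168*exp(l) + 441))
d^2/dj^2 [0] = 0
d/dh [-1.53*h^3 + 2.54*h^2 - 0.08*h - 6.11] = -4.59*h^2 + 5.08*h - 0.08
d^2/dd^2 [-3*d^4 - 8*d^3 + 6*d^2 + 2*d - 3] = -36*d^2 - 48*d + 12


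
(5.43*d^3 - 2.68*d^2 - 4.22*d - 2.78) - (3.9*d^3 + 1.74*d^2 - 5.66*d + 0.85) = 1.53*d^3 - 4.42*d^2 + 1.44*d - 3.63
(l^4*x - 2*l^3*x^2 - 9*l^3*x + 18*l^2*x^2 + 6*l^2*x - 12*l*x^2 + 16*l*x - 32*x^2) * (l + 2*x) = l^5*x - 9*l^4*x - 4*l^3*x^3 + 6*l^3*x + 36*l^2*x^3 + 16*l^2*x - 24*l*x^3 - 64*x^3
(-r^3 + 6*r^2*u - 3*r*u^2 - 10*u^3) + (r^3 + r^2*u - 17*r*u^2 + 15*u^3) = 7*r^2*u - 20*r*u^2 + 5*u^3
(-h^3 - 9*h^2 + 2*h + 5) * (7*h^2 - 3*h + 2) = -7*h^5 - 60*h^4 + 39*h^3 + 11*h^2 - 11*h + 10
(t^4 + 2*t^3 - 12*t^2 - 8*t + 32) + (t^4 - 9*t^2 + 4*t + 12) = 2*t^4 + 2*t^3 - 21*t^2 - 4*t + 44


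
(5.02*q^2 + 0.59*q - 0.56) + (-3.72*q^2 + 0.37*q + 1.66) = 1.3*q^2 + 0.96*q + 1.1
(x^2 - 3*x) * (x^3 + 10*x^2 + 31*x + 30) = x^5 + 7*x^4 + x^3 - 63*x^2 - 90*x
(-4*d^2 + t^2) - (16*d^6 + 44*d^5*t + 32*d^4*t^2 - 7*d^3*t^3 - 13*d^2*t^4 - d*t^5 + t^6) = -16*d^6 - 44*d^5*t - 32*d^4*t^2 + 7*d^3*t^3 + 13*d^2*t^4 - 4*d^2 + d*t^5 - t^6 + t^2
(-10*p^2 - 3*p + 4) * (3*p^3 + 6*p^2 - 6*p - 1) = -30*p^5 - 69*p^4 + 54*p^3 + 52*p^2 - 21*p - 4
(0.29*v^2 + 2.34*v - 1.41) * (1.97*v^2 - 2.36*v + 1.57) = 0.5713*v^4 + 3.9254*v^3 - 7.8448*v^2 + 7.0014*v - 2.2137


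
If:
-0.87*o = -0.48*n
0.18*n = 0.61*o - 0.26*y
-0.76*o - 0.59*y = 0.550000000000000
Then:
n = -0.71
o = -0.39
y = -0.43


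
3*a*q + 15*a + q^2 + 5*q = (3*a + q)*(q + 5)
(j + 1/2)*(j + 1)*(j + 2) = j^3 + 7*j^2/2 + 7*j/2 + 1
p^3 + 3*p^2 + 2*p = p*(p + 1)*(p + 2)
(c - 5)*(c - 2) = c^2 - 7*c + 10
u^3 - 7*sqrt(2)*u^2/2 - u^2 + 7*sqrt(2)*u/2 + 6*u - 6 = (u - 1)*(u - 2*sqrt(2))*(u - 3*sqrt(2)/2)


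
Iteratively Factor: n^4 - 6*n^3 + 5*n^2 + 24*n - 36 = (n - 3)*(n^3 - 3*n^2 - 4*n + 12) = (n - 3)^2*(n^2 - 4) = (n - 3)^2*(n - 2)*(n + 2)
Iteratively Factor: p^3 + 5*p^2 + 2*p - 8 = (p + 2)*(p^2 + 3*p - 4) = (p - 1)*(p + 2)*(p + 4)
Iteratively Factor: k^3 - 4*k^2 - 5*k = (k)*(k^2 - 4*k - 5) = k*(k + 1)*(k - 5)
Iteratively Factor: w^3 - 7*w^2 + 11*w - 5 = (w - 5)*(w^2 - 2*w + 1) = (w - 5)*(w - 1)*(w - 1)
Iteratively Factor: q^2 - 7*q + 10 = (q - 2)*(q - 5)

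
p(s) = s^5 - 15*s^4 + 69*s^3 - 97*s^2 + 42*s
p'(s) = 5*s^4 - 60*s^3 + 207*s^2 - 194*s + 42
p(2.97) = 140.75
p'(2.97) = 108.90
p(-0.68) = -98.46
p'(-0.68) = 289.57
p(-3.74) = -8790.05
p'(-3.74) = 7780.08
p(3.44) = 186.65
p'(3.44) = 81.91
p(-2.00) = -1296.00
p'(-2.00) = 1818.00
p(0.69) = 2.22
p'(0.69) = -11.88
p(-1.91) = -1139.92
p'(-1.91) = 1652.31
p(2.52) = 90.77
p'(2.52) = 109.11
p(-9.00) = -216000.00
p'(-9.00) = 95100.00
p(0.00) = 0.00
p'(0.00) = 42.00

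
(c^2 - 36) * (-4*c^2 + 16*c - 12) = -4*c^4 + 16*c^3 + 132*c^2 - 576*c + 432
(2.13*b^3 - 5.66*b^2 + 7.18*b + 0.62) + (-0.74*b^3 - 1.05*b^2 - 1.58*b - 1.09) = 1.39*b^3 - 6.71*b^2 + 5.6*b - 0.47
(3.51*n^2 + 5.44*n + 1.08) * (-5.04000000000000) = -17.6904*n^2 - 27.4176*n - 5.4432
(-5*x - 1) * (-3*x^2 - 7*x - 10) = 15*x^3 + 38*x^2 + 57*x + 10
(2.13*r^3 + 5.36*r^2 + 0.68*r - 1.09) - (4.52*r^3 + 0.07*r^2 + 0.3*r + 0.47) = -2.39*r^3 + 5.29*r^2 + 0.38*r - 1.56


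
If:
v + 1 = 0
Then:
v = -1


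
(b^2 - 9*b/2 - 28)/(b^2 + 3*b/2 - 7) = (b - 8)/(b - 2)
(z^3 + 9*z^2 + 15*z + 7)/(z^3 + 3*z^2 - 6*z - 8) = (z^2 + 8*z + 7)/(z^2 + 2*z - 8)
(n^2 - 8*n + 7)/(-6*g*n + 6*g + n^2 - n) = (7 - n)/(6*g - n)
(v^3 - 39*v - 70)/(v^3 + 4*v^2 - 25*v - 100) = (v^2 - 5*v - 14)/(v^2 - v - 20)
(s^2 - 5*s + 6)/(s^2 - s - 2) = (s - 3)/(s + 1)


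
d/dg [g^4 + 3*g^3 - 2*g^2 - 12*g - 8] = 4*g^3 + 9*g^2 - 4*g - 12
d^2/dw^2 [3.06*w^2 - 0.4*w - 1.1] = 6.12000000000000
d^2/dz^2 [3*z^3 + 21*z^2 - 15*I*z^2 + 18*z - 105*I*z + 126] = 18*z + 42 - 30*I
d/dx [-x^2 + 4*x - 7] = 4 - 2*x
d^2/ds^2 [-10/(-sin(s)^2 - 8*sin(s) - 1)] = 20*(-2*sin(s)^4 - 12*sin(s)^3 - 27*sin(s)^2 + 28*sin(s) + 63)/(sin(s)^2 + 8*sin(s) + 1)^3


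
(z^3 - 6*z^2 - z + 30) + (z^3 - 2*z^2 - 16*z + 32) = 2*z^3 - 8*z^2 - 17*z + 62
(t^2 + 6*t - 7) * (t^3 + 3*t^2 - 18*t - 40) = t^5 + 9*t^4 - 7*t^3 - 169*t^2 - 114*t + 280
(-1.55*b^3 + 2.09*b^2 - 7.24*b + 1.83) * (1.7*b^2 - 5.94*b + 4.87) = -2.635*b^5 + 12.76*b^4 - 32.2711*b^3 + 56.2949*b^2 - 46.129*b + 8.9121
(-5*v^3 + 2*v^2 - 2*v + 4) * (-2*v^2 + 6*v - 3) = 10*v^5 - 34*v^4 + 31*v^3 - 26*v^2 + 30*v - 12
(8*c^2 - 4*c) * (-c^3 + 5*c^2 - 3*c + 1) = -8*c^5 + 44*c^4 - 44*c^3 + 20*c^2 - 4*c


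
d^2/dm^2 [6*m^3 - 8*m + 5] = 36*m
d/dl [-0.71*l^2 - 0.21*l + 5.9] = -1.42*l - 0.21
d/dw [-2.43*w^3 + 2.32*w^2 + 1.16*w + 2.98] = -7.29*w^2 + 4.64*w + 1.16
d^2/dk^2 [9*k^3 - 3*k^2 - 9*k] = 54*k - 6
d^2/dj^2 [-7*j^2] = -14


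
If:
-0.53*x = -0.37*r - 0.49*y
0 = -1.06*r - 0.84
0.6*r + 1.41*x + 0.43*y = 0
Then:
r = -0.79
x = 0.12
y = 0.72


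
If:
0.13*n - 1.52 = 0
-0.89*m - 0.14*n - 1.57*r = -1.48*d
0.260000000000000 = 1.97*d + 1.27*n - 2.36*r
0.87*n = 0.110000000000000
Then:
No Solution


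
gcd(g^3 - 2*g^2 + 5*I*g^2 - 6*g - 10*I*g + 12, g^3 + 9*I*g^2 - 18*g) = g + 3*I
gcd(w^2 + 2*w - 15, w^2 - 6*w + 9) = w - 3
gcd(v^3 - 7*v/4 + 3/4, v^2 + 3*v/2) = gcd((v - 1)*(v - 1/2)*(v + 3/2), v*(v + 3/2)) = v + 3/2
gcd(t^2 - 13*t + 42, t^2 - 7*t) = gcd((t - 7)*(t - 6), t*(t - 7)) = t - 7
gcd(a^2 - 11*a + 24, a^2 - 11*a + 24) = a^2 - 11*a + 24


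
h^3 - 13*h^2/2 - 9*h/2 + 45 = (h - 6)*(h - 3)*(h + 5/2)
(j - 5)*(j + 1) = j^2 - 4*j - 5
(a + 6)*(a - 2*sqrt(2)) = a^2 - 2*sqrt(2)*a + 6*a - 12*sqrt(2)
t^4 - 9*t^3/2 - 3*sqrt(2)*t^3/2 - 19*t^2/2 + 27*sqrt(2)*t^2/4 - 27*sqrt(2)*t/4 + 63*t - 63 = (t - 3)*(t - 3/2)*(t - 7*sqrt(2)/2)*(t + 2*sqrt(2))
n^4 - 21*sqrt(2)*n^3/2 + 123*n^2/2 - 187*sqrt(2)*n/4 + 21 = (n - 6*sqrt(2))*(n - 7*sqrt(2)/2)*(n - sqrt(2)/2)^2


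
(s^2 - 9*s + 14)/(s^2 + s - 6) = (s - 7)/(s + 3)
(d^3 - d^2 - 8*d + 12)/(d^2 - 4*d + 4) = d + 3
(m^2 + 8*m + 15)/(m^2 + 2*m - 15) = (m + 3)/(m - 3)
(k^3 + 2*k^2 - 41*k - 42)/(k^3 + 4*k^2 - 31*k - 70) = (k^2 - 5*k - 6)/(k^2 - 3*k - 10)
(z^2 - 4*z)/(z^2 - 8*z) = (z - 4)/(z - 8)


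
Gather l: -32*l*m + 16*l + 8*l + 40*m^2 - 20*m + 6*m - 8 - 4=l*(24 - 32*m) + 40*m^2 - 14*m - 12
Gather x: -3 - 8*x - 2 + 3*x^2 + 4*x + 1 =3*x^2 - 4*x - 4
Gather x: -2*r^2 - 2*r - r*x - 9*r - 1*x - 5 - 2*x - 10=-2*r^2 - 11*r + x*(-r - 3) - 15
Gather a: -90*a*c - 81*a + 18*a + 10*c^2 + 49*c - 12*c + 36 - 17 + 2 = a*(-90*c - 63) + 10*c^2 + 37*c + 21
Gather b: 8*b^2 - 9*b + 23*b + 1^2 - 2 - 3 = 8*b^2 + 14*b - 4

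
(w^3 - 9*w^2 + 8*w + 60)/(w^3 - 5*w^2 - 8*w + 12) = (w - 5)/(w - 1)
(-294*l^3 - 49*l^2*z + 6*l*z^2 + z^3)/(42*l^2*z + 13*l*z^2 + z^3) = (-7*l + z)/z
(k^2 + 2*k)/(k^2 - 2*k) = (k + 2)/(k - 2)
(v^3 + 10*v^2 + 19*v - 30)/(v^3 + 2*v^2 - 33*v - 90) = (v^2 + 5*v - 6)/(v^2 - 3*v - 18)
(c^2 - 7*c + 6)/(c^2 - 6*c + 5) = (c - 6)/(c - 5)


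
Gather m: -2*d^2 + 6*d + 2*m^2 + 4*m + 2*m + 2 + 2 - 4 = -2*d^2 + 6*d + 2*m^2 + 6*m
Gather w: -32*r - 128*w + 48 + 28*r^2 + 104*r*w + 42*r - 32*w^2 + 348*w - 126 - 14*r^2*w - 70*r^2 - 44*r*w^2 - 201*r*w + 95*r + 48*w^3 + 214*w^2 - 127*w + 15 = -42*r^2 + 105*r + 48*w^3 + w^2*(182 - 44*r) + w*(-14*r^2 - 97*r + 93) - 63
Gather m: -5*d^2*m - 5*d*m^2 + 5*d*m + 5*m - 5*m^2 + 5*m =m^2*(-5*d - 5) + m*(-5*d^2 + 5*d + 10)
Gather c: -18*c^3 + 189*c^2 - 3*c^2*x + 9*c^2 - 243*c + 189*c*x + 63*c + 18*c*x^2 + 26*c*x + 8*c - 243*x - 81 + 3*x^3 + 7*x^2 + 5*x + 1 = -18*c^3 + c^2*(198 - 3*x) + c*(18*x^2 + 215*x - 172) + 3*x^3 + 7*x^2 - 238*x - 80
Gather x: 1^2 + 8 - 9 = 0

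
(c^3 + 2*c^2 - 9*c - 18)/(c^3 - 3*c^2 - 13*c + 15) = (c^2 - c - 6)/(c^2 - 6*c + 5)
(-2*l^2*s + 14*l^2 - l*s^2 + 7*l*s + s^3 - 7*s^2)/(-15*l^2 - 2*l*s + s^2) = (2*l^2*s - 14*l^2 + l*s^2 - 7*l*s - s^3 + 7*s^2)/(15*l^2 + 2*l*s - s^2)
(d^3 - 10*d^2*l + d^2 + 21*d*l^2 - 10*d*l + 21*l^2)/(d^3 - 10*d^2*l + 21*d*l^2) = (d + 1)/d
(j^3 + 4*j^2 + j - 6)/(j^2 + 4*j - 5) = (j^2 + 5*j + 6)/(j + 5)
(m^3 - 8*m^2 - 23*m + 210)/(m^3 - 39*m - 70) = (m - 6)/(m + 2)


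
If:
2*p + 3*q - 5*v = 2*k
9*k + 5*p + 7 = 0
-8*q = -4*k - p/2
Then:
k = -80*v/71 - 49/71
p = 144*v/71 - 56/355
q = -31*v/71 - 126/355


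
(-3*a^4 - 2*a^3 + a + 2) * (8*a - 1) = -24*a^5 - 13*a^4 + 2*a^3 + 8*a^2 + 15*a - 2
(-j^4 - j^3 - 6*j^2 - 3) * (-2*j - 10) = 2*j^5 + 12*j^4 + 22*j^3 + 60*j^2 + 6*j + 30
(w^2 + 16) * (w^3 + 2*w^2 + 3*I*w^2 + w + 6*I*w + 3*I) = w^5 + 2*w^4 + 3*I*w^4 + 17*w^3 + 6*I*w^3 + 32*w^2 + 51*I*w^2 + 16*w + 96*I*w + 48*I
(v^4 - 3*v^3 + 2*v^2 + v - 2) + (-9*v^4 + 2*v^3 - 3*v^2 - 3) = -8*v^4 - v^3 - v^2 + v - 5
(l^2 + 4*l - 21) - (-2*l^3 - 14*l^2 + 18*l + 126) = 2*l^3 + 15*l^2 - 14*l - 147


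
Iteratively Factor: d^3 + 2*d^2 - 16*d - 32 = (d + 2)*(d^2 - 16) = (d - 4)*(d + 2)*(d + 4)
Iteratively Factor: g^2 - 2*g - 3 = (g + 1)*(g - 3)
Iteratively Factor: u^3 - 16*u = (u)*(u^2 - 16) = u*(u - 4)*(u + 4)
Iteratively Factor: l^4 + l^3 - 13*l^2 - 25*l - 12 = (l - 4)*(l^3 + 5*l^2 + 7*l + 3) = (l - 4)*(l + 1)*(l^2 + 4*l + 3) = (l - 4)*(l + 1)^2*(l + 3)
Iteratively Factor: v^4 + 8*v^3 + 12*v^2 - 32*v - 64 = (v + 2)*(v^3 + 6*v^2 - 32) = (v + 2)*(v + 4)*(v^2 + 2*v - 8) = (v - 2)*(v + 2)*(v + 4)*(v + 4)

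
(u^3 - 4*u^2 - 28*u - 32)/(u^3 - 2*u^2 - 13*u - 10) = (u^2 - 6*u - 16)/(u^2 - 4*u - 5)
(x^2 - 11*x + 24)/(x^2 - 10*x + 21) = (x - 8)/(x - 7)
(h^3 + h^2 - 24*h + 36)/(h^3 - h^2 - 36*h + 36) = (h^2 - 5*h + 6)/(h^2 - 7*h + 6)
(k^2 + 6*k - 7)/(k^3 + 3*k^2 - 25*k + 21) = 1/(k - 3)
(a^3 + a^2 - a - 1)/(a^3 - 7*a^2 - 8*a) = (a^2 - 1)/(a*(a - 8))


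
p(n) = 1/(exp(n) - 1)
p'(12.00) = 0.00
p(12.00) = 0.00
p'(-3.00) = -0.06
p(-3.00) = -1.05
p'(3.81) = -0.02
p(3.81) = 0.02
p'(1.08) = -0.78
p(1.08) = 0.51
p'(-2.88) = -0.06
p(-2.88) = -1.06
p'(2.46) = -0.10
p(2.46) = 0.09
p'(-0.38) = -6.84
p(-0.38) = -3.16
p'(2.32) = -0.12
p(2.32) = 0.11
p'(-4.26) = -0.01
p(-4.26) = -1.01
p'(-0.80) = -1.48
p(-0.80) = -1.82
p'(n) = -exp(n)/(exp(n) - 1)^2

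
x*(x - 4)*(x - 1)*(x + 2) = x^4 - 3*x^3 - 6*x^2 + 8*x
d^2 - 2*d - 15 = (d - 5)*(d + 3)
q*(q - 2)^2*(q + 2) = q^4 - 2*q^3 - 4*q^2 + 8*q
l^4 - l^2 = l^2*(l - 1)*(l + 1)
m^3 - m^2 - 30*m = m*(m - 6)*(m + 5)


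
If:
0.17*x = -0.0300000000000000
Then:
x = -0.18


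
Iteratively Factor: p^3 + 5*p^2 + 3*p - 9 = (p + 3)*(p^2 + 2*p - 3) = (p - 1)*(p + 3)*(p + 3)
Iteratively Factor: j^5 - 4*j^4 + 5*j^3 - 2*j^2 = (j - 1)*(j^4 - 3*j^3 + 2*j^2) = (j - 2)*(j - 1)*(j^3 - j^2) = j*(j - 2)*(j - 1)*(j^2 - j) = j*(j - 2)*(j - 1)^2*(j)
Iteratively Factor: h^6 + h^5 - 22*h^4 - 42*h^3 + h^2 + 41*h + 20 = (h + 1)*(h^5 - 22*h^3 - 20*h^2 + 21*h + 20) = (h + 1)^2*(h^4 - h^3 - 21*h^2 + h + 20) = (h + 1)^2*(h + 4)*(h^3 - 5*h^2 - h + 5) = (h + 1)^3*(h + 4)*(h^2 - 6*h + 5) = (h - 1)*(h + 1)^3*(h + 4)*(h - 5)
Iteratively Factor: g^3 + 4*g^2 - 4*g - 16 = (g + 2)*(g^2 + 2*g - 8) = (g + 2)*(g + 4)*(g - 2)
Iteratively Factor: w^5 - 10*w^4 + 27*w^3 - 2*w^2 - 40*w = (w - 5)*(w^4 - 5*w^3 + 2*w^2 + 8*w) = (w - 5)*(w + 1)*(w^3 - 6*w^2 + 8*w) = (w - 5)*(w - 2)*(w + 1)*(w^2 - 4*w) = w*(w - 5)*(w - 2)*(w + 1)*(w - 4)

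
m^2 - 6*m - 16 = (m - 8)*(m + 2)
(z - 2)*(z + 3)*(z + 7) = z^3 + 8*z^2 + z - 42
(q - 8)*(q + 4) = q^2 - 4*q - 32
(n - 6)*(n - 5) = n^2 - 11*n + 30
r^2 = r^2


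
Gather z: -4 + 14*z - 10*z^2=-10*z^2 + 14*z - 4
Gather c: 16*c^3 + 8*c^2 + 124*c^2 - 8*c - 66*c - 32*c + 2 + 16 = 16*c^3 + 132*c^2 - 106*c + 18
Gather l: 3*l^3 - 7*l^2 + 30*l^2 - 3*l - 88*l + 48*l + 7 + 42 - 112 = 3*l^3 + 23*l^2 - 43*l - 63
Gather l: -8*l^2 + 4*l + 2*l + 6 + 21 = -8*l^2 + 6*l + 27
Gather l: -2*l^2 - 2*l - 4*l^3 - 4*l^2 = -4*l^3 - 6*l^2 - 2*l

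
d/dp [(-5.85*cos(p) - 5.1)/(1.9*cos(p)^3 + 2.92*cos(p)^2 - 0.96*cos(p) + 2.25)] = (-22.23*cos(p)^3 - 46.152*cos(p)^2 - 29.784*cos(p) + 18.0585)*sin(p)/(3.61*cos(p)^6 + 11.096*cos(p)^5 + 4.8784*cos(p)^4 + 2.9436*cos(p)^3 + 14.0616*cos(p)^2 - 4.32*cos(p) + 5.0625)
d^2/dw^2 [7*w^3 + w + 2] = 42*w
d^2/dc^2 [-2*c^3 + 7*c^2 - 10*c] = 14 - 12*c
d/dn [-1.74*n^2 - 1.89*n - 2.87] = -3.48*n - 1.89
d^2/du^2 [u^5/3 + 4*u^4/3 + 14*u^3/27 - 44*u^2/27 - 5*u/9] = 20*u^3/3 + 16*u^2 + 28*u/9 - 88/27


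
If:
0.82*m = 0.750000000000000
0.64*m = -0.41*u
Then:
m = 0.91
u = -1.43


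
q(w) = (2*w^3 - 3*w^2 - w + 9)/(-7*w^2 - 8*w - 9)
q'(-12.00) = -0.29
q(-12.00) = 4.20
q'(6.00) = -0.26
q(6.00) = -1.06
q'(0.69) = 0.55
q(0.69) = -0.42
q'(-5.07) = -0.31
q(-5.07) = 2.18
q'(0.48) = 0.74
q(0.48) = -0.56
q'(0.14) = 1.00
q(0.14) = -0.86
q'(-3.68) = -0.37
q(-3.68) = 1.72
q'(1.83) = -0.03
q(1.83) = -0.20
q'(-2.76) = -0.52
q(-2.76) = 1.32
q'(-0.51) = -0.38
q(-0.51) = -1.26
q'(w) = (14*w + 8)*(2*w^3 - 3*w^2 - w + 9)/(-7*w^2 - 8*w - 9)^2 + (6*w^2 - 6*w - 1)/(-7*w^2 - 8*w - 9)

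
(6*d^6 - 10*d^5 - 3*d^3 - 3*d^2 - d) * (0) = 0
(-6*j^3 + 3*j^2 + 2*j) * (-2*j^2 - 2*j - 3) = 12*j^5 + 6*j^4 + 8*j^3 - 13*j^2 - 6*j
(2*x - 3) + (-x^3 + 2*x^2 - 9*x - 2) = -x^3 + 2*x^2 - 7*x - 5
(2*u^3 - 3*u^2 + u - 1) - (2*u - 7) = 2*u^3 - 3*u^2 - u + 6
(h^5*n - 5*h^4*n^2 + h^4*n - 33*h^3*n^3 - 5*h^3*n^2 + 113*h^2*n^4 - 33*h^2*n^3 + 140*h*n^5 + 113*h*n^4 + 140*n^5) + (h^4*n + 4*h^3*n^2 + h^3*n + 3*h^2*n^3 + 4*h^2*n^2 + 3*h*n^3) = h^5*n - 5*h^4*n^2 + 2*h^4*n - 33*h^3*n^3 - h^3*n^2 + h^3*n + 113*h^2*n^4 - 30*h^2*n^3 + 4*h^2*n^2 + 140*h*n^5 + 113*h*n^4 + 3*h*n^3 + 140*n^5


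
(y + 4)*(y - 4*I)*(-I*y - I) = -I*y^3 - 4*y^2 - 5*I*y^2 - 20*y - 4*I*y - 16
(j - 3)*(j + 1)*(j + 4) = j^3 + 2*j^2 - 11*j - 12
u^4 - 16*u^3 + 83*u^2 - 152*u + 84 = (u - 7)*(u - 6)*(u - 2)*(u - 1)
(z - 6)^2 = z^2 - 12*z + 36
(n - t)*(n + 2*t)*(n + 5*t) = n^3 + 6*n^2*t + 3*n*t^2 - 10*t^3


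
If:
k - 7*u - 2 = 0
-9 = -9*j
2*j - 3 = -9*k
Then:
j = 1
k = 1/9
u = -17/63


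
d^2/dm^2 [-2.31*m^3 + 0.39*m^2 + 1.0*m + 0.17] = 0.78 - 13.86*m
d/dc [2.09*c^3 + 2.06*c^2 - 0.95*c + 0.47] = 6.27*c^2 + 4.12*c - 0.95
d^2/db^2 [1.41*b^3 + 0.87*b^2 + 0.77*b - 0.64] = 8.46*b + 1.74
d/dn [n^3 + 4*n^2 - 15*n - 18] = 3*n^2 + 8*n - 15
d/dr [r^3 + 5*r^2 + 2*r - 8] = 3*r^2 + 10*r + 2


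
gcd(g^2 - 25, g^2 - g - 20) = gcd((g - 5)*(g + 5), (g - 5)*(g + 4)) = g - 5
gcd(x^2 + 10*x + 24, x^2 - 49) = 1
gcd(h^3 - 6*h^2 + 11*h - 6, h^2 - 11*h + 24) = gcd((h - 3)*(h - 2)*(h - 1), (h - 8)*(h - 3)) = h - 3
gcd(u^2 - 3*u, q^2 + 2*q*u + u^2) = 1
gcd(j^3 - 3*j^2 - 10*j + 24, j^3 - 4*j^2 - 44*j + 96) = j - 2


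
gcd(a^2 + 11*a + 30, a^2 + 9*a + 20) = a + 5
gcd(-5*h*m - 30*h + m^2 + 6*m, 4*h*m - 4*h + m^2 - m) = 1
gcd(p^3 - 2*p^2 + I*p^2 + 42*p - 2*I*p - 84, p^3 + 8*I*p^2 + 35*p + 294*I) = p^2 + I*p + 42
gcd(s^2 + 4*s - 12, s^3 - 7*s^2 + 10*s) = s - 2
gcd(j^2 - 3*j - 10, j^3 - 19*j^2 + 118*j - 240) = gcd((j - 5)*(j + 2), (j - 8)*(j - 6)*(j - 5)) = j - 5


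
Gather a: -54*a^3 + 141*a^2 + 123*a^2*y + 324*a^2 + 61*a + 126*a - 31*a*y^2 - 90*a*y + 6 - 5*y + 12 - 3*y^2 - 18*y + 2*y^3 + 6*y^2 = -54*a^3 + a^2*(123*y + 465) + a*(-31*y^2 - 90*y + 187) + 2*y^3 + 3*y^2 - 23*y + 18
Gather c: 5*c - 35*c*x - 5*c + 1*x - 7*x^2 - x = -35*c*x - 7*x^2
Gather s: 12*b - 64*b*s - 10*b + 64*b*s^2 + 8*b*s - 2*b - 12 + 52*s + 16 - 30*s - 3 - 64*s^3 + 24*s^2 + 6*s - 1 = -64*s^3 + s^2*(64*b + 24) + s*(28 - 56*b)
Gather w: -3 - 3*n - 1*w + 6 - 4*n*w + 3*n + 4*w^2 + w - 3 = -4*n*w + 4*w^2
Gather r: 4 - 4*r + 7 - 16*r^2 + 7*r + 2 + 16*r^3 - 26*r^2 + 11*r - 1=16*r^3 - 42*r^2 + 14*r + 12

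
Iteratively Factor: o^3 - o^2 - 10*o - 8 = (o + 2)*(o^2 - 3*o - 4) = (o + 1)*(o + 2)*(o - 4)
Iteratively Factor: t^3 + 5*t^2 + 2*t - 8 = (t - 1)*(t^2 + 6*t + 8) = (t - 1)*(t + 4)*(t + 2)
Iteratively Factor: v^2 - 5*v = (v)*(v - 5)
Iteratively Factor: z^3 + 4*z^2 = (z)*(z^2 + 4*z) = z*(z + 4)*(z)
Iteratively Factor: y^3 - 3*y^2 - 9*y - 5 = (y + 1)*(y^2 - 4*y - 5) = (y - 5)*(y + 1)*(y + 1)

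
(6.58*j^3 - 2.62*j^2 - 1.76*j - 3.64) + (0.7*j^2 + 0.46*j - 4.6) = 6.58*j^3 - 1.92*j^2 - 1.3*j - 8.24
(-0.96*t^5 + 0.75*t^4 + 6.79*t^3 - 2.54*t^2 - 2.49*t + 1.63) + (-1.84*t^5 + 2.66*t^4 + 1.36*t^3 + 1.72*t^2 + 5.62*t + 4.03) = -2.8*t^5 + 3.41*t^4 + 8.15*t^3 - 0.82*t^2 + 3.13*t + 5.66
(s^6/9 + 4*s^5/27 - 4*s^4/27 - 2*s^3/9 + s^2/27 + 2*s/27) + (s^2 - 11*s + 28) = s^6/9 + 4*s^5/27 - 4*s^4/27 - 2*s^3/9 + 28*s^2/27 - 295*s/27 + 28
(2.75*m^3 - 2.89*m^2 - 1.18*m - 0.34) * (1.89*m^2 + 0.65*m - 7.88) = 5.1975*m^5 - 3.6746*m^4 - 25.7787*m^3 + 21.3636*m^2 + 9.0774*m + 2.6792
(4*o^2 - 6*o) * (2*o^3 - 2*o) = 8*o^5 - 12*o^4 - 8*o^3 + 12*o^2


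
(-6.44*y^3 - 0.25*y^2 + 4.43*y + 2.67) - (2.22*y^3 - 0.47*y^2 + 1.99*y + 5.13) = -8.66*y^3 + 0.22*y^2 + 2.44*y - 2.46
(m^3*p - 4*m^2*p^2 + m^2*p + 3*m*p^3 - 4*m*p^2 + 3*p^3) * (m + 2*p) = m^4*p - 2*m^3*p^2 + m^3*p - 5*m^2*p^3 - 2*m^2*p^2 + 6*m*p^4 - 5*m*p^3 + 6*p^4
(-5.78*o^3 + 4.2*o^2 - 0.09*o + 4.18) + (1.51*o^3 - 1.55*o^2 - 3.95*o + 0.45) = -4.27*o^3 + 2.65*o^2 - 4.04*o + 4.63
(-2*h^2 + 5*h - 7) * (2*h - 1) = -4*h^3 + 12*h^2 - 19*h + 7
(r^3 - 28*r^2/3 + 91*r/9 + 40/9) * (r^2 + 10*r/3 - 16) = r^5 - 6*r^4 - 37*r^3 + 5062*r^2/27 - 3968*r/27 - 640/9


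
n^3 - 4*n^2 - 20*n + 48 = (n - 6)*(n - 2)*(n + 4)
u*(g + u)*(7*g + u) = 7*g^2*u + 8*g*u^2 + u^3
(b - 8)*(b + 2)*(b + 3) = b^3 - 3*b^2 - 34*b - 48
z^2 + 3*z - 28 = (z - 4)*(z + 7)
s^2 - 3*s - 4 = (s - 4)*(s + 1)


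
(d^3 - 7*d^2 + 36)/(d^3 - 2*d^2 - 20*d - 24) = (d - 3)/(d + 2)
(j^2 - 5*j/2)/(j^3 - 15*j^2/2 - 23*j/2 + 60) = j/(j^2 - 5*j - 24)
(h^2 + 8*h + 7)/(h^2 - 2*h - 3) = (h + 7)/(h - 3)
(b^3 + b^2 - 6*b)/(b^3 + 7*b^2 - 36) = b/(b + 6)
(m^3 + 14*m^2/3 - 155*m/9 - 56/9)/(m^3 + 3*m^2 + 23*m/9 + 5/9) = (3*m^2 + 13*m - 56)/(3*m^2 + 8*m + 5)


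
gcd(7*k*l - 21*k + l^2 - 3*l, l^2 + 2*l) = 1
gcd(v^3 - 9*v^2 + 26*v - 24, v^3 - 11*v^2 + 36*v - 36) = v^2 - 5*v + 6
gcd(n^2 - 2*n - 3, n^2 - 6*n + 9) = n - 3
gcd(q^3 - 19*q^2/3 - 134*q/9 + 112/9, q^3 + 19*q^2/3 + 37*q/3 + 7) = q + 7/3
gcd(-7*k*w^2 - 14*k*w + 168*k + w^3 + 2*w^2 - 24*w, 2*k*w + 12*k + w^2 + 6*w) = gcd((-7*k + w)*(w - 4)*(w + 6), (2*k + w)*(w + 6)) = w + 6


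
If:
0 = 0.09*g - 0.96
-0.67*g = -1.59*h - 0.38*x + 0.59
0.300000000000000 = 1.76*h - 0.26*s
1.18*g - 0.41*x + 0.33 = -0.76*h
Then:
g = 10.67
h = -1.85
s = -13.65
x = 28.08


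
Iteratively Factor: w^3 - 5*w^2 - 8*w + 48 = (w - 4)*(w^2 - w - 12) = (w - 4)*(w + 3)*(w - 4)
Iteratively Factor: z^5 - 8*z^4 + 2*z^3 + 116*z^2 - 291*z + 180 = (z - 1)*(z^4 - 7*z^3 - 5*z^2 + 111*z - 180) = (z - 3)*(z - 1)*(z^3 - 4*z^2 - 17*z + 60) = (z - 3)^2*(z - 1)*(z^2 - z - 20) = (z - 3)^2*(z - 1)*(z + 4)*(z - 5)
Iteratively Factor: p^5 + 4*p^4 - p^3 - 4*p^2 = (p + 1)*(p^4 + 3*p^3 - 4*p^2) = (p - 1)*(p + 1)*(p^3 + 4*p^2) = p*(p - 1)*(p + 1)*(p^2 + 4*p) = p^2*(p - 1)*(p + 1)*(p + 4)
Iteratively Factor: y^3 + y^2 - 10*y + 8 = (y - 1)*(y^2 + 2*y - 8) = (y - 1)*(y + 4)*(y - 2)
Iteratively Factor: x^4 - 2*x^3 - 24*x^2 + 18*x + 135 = (x - 5)*(x^3 + 3*x^2 - 9*x - 27) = (x - 5)*(x - 3)*(x^2 + 6*x + 9) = (x - 5)*(x - 3)*(x + 3)*(x + 3)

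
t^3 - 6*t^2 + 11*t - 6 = (t - 3)*(t - 2)*(t - 1)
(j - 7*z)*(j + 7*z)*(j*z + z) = j^3*z + j^2*z - 49*j*z^3 - 49*z^3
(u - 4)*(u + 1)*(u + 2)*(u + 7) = u^4 + 6*u^3 - 17*u^2 - 78*u - 56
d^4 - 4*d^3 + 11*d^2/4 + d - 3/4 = (d - 3)*(d - 1)*(d - 1/2)*(d + 1/2)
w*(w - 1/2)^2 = w^3 - w^2 + w/4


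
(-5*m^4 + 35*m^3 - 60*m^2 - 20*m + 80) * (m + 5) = -5*m^5 + 10*m^4 + 115*m^3 - 320*m^2 - 20*m + 400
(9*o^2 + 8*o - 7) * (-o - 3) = -9*o^3 - 35*o^2 - 17*o + 21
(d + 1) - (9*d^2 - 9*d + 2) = -9*d^2 + 10*d - 1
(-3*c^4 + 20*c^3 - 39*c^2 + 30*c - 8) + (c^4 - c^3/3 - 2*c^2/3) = -2*c^4 + 59*c^3/3 - 119*c^2/3 + 30*c - 8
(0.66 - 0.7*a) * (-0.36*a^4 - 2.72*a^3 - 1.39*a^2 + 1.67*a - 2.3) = 0.252*a^5 + 1.6664*a^4 - 0.8222*a^3 - 2.0864*a^2 + 2.7122*a - 1.518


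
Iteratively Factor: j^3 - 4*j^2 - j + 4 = (j - 1)*(j^2 - 3*j - 4) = (j - 1)*(j + 1)*(j - 4)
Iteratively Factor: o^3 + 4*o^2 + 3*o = (o + 1)*(o^2 + 3*o) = (o + 1)*(o + 3)*(o)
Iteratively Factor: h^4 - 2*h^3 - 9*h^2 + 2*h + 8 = (h - 4)*(h^3 + 2*h^2 - h - 2) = (h - 4)*(h + 1)*(h^2 + h - 2) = (h - 4)*(h + 1)*(h + 2)*(h - 1)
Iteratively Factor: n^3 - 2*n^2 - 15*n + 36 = (n - 3)*(n^2 + n - 12) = (n - 3)^2*(n + 4)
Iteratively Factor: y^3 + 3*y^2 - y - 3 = (y + 3)*(y^2 - 1) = (y - 1)*(y + 3)*(y + 1)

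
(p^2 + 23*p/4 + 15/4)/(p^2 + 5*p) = (p + 3/4)/p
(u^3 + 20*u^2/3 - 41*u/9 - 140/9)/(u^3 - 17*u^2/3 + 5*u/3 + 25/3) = (3*u^2 + 25*u + 28)/(3*(u^2 - 4*u - 5))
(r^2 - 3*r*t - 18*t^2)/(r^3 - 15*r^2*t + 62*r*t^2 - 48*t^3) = (r + 3*t)/(r^2 - 9*r*t + 8*t^2)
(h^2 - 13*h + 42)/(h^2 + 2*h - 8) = (h^2 - 13*h + 42)/(h^2 + 2*h - 8)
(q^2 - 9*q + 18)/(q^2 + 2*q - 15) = (q - 6)/(q + 5)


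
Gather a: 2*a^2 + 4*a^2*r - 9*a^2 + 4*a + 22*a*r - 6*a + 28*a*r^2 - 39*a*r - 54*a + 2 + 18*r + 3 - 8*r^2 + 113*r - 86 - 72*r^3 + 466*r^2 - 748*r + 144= a^2*(4*r - 7) + a*(28*r^2 - 17*r - 56) - 72*r^3 + 458*r^2 - 617*r + 63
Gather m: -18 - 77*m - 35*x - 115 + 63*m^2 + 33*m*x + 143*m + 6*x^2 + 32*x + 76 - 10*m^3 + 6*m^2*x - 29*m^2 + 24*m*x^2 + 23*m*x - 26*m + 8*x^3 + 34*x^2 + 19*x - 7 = -10*m^3 + m^2*(6*x + 34) + m*(24*x^2 + 56*x + 40) + 8*x^3 + 40*x^2 + 16*x - 64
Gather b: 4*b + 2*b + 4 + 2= 6*b + 6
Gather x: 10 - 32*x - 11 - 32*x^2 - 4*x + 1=-32*x^2 - 36*x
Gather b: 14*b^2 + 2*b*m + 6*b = 14*b^2 + b*(2*m + 6)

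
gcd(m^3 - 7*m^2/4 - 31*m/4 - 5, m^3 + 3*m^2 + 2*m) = m + 1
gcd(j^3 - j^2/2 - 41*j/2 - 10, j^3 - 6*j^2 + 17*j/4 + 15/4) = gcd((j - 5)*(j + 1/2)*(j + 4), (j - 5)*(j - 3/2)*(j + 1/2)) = j^2 - 9*j/2 - 5/2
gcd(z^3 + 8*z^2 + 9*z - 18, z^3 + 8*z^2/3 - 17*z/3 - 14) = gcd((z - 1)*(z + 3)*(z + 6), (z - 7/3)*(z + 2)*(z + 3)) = z + 3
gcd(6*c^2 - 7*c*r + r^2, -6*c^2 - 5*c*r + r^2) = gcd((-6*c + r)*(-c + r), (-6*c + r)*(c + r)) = -6*c + r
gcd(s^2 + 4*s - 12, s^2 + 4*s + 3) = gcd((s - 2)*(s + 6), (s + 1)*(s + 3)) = 1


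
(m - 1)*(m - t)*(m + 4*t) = m^3 + 3*m^2*t - m^2 - 4*m*t^2 - 3*m*t + 4*t^2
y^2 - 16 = (y - 4)*(y + 4)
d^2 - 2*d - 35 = (d - 7)*(d + 5)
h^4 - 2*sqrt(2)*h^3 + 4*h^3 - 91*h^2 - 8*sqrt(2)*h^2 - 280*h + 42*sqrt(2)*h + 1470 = (h - 3)*(h + 7)*(h - 7*sqrt(2))*(h + 5*sqrt(2))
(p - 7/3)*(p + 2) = p^2 - p/3 - 14/3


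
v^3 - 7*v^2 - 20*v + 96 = (v - 8)*(v - 3)*(v + 4)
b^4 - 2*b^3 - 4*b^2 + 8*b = b*(b - 2)^2*(b + 2)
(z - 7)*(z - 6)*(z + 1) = z^3 - 12*z^2 + 29*z + 42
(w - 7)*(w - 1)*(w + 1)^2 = w^4 - 6*w^3 - 8*w^2 + 6*w + 7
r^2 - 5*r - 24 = (r - 8)*(r + 3)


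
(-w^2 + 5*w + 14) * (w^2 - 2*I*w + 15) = -w^4 + 5*w^3 + 2*I*w^3 - w^2 - 10*I*w^2 + 75*w - 28*I*w + 210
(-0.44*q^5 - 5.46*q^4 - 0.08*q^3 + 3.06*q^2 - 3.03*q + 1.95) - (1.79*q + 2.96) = -0.44*q^5 - 5.46*q^4 - 0.08*q^3 + 3.06*q^2 - 4.82*q - 1.01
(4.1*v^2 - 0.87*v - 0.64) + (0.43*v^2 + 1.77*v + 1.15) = 4.53*v^2 + 0.9*v + 0.51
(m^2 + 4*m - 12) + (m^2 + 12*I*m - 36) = 2*m^2 + 4*m + 12*I*m - 48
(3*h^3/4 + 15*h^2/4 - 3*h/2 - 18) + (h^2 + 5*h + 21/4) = 3*h^3/4 + 19*h^2/4 + 7*h/2 - 51/4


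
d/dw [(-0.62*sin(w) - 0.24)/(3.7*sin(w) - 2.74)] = 2.5868*cos(w)/(3.7*sin(w) - 2.74)^2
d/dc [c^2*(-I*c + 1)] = c*(-3*I*c + 2)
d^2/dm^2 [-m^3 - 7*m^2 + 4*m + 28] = -6*m - 14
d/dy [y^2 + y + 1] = 2*y + 1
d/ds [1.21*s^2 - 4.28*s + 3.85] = 2.42*s - 4.28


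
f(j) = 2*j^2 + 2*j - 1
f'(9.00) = 38.00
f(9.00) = 179.00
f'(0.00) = 2.00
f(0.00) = -1.00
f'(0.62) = 4.48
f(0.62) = 1.01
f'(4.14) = 18.56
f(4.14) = 41.56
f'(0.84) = 5.36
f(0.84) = 2.09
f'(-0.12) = 1.52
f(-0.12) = -1.21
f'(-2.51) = -8.04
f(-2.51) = 6.58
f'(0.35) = 3.40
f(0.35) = -0.06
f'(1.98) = 9.92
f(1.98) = 10.80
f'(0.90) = 5.60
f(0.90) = 2.42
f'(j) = 4*j + 2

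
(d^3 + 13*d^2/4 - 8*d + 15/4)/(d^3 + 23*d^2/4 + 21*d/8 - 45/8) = 2*(d - 1)/(2*d + 3)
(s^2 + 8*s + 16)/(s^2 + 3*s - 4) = (s + 4)/(s - 1)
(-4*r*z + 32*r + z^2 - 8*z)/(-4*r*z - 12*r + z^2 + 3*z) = (z - 8)/(z + 3)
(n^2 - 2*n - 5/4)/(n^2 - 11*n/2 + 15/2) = (n + 1/2)/(n - 3)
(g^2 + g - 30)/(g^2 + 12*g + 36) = (g - 5)/(g + 6)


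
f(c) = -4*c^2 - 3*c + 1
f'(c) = -8*c - 3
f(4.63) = -98.64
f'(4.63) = -40.04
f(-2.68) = -19.69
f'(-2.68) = 18.44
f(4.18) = -81.43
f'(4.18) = -36.44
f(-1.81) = -6.67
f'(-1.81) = 11.48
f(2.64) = -34.80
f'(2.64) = -24.12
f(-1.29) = -1.79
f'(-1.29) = 7.32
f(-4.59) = -69.50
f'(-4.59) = 33.72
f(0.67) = -2.81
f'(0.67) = -8.36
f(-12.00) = -539.00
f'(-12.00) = 93.00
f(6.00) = -161.00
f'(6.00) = -51.00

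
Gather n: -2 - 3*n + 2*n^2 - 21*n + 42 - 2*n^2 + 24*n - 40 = 0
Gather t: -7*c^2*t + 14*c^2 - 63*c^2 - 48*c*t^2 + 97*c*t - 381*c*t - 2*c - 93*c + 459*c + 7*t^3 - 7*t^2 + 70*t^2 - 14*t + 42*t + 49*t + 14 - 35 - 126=-49*c^2 + 364*c + 7*t^3 + t^2*(63 - 48*c) + t*(-7*c^2 - 284*c + 77) - 147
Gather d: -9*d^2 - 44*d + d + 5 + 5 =-9*d^2 - 43*d + 10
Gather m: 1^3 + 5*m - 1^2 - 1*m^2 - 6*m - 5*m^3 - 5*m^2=-5*m^3 - 6*m^2 - m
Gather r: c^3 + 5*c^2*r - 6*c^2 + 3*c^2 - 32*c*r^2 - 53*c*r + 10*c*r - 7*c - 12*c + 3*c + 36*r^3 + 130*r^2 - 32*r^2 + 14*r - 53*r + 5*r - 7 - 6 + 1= c^3 - 3*c^2 - 16*c + 36*r^3 + r^2*(98 - 32*c) + r*(5*c^2 - 43*c - 34) - 12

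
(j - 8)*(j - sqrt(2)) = j^2 - 8*j - sqrt(2)*j + 8*sqrt(2)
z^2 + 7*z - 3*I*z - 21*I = (z + 7)*(z - 3*I)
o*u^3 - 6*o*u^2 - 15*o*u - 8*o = (u - 8)*(u + 1)*(o*u + o)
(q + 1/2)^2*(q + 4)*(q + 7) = q^4 + 12*q^3 + 157*q^2/4 + 123*q/4 + 7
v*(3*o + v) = 3*o*v + v^2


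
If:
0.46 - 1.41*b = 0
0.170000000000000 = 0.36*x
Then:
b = 0.33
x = 0.47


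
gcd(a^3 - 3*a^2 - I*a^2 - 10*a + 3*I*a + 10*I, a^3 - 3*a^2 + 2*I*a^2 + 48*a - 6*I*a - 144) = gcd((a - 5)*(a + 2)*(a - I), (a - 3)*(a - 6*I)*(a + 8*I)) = 1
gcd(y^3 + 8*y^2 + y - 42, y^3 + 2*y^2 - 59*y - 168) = y^2 + 10*y + 21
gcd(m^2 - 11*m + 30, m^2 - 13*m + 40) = m - 5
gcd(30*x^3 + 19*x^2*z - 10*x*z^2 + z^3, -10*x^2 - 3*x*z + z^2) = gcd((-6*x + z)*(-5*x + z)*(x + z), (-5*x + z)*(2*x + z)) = 5*x - z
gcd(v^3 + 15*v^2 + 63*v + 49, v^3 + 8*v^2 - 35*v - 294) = v^2 + 14*v + 49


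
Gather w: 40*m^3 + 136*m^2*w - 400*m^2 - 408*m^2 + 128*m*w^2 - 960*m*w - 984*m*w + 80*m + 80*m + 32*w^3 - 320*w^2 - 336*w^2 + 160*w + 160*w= 40*m^3 - 808*m^2 + 160*m + 32*w^3 + w^2*(128*m - 656) + w*(136*m^2 - 1944*m + 320)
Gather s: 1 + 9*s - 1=9*s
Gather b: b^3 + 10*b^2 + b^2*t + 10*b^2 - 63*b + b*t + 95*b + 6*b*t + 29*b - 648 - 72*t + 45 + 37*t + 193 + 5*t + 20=b^3 + b^2*(t + 20) + b*(7*t + 61) - 30*t - 390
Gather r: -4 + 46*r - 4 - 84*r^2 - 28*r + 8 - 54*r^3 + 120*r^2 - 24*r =-54*r^3 + 36*r^2 - 6*r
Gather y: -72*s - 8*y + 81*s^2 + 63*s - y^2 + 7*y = 81*s^2 - 9*s - y^2 - y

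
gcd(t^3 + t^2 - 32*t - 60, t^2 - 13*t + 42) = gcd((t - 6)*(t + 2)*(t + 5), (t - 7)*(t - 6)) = t - 6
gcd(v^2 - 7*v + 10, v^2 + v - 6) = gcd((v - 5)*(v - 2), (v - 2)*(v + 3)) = v - 2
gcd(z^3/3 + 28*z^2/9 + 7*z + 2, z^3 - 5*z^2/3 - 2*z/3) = z + 1/3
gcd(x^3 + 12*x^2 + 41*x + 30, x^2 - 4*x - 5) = x + 1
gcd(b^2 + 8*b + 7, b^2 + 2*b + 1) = b + 1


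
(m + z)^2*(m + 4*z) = m^3 + 6*m^2*z + 9*m*z^2 + 4*z^3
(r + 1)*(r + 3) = r^2 + 4*r + 3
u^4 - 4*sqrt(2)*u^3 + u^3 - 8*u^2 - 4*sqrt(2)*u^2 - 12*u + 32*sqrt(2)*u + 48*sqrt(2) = (u - 3)*(u + 2)^2*(u - 4*sqrt(2))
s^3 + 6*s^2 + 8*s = s*(s + 2)*(s + 4)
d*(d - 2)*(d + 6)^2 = d^4 + 10*d^3 + 12*d^2 - 72*d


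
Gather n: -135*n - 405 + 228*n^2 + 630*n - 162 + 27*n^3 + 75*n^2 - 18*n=27*n^3 + 303*n^2 + 477*n - 567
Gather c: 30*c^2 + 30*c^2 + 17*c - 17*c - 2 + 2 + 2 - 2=60*c^2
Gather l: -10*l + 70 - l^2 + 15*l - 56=-l^2 + 5*l + 14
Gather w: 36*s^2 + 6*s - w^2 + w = 36*s^2 + 6*s - w^2 + w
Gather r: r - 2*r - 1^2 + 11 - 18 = -r - 8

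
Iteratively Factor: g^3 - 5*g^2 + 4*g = (g)*(g^2 - 5*g + 4) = g*(g - 1)*(g - 4)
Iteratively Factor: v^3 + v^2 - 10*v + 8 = (v - 2)*(v^2 + 3*v - 4) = (v - 2)*(v + 4)*(v - 1)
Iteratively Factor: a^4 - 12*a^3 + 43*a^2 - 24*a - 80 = (a - 5)*(a^3 - 7*a^2 + 8*a + 16) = (a - 5)*(a - 4)*(a^2 - 3*a - 4) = (a - 5)*(a - 4)*(a + 1)*(a - 4)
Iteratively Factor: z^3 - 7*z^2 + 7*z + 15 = (z + 1)*(z^2 - 8*z + 15) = (z - 5)*(z + 1)*(z - 3)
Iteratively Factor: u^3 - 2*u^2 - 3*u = (u - 3)*(u^2 + u) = (u - 3)*(u + 1)*(u)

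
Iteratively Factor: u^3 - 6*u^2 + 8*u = (u - 2)*(u^2 - 4*u) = u*(u - 2)*(u - 4)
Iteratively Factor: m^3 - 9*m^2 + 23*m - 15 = (m - 3)*(m^2 - 6*m + 5) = (m - 5)*(m - 3)*(m - 1)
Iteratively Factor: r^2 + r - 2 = (r - 1)*(r + 2)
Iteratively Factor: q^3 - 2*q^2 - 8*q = (q)*(q^2 - 2*q - 8) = q*(q + 2)*(q - 4)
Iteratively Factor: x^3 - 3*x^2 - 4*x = (x + 1)*(x^2 - 4*x) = (x - 4)*(x + 1)*(x)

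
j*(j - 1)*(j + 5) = j^3 + 4*j^2 - 5*j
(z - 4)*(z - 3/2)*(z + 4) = z^3 - 3*z^2/2 - 16*z + 24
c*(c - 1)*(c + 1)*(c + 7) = c^4 + 7*c^3 - c^2 - 7*c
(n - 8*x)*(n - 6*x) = n^2 - 14*n*x + 48*x^2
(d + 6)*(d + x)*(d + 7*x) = d^3 + 8*d^2*x + 6*d^2 + 7*d*x^2 + 48*d*x + 42*x^2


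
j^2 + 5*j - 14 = (j - 2)*(j + 7)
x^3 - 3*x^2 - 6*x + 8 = (x - 4)*(x - 1)*(x + 2)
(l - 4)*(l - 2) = l^2 - 6*l + 8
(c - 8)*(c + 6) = c^2 - 2*c - 48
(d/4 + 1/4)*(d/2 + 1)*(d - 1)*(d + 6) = d^4/8 + d^3 + 11*d^2/8 - d - 3/2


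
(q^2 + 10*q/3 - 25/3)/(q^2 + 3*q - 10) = (q - 5/3)/(q - 2)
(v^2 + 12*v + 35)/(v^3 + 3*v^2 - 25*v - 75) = (v + 7)/(v^2 - 2*v - 15)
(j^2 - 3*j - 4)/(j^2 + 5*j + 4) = (j - 4)/(j + 4)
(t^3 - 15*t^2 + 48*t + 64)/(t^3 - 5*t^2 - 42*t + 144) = (t^2 - 7*t - 8)/(t^2 + 3*t - 18)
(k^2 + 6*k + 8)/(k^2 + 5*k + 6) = (k + 4)/(k + 3)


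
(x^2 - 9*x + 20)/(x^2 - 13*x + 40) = (x - 4)/(x - 8)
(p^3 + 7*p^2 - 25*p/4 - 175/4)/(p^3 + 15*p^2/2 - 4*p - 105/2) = (p + 5/2)/(p + 3)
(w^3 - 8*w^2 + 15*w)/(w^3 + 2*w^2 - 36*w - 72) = w*(w^2 - 8*w + 15)/(w^3 + 2*w^2 - 36*w - 72)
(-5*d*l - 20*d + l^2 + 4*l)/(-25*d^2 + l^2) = (l + 4)/(5*d + l)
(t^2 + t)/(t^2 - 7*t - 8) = t/(t - 8)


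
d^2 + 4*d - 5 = (d - 1)*(d + 5)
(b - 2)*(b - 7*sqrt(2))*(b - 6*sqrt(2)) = b^3 - 13*sqrt(2)*b^2 - 2*b^2 + 26*sqrt(2)*b + 84*b - 168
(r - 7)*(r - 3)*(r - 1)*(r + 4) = r^4 - 7*r^3 - 13*r^2 + 103*r - 84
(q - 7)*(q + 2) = q^2 - 5*q - 14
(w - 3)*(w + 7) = w^2 + 4*w - 21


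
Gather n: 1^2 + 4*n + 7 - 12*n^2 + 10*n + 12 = -12*n^2 + 14*n + 20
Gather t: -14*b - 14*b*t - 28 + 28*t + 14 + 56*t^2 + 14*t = -14*b + 56*t^2 + t*(42 - 14*b) - 14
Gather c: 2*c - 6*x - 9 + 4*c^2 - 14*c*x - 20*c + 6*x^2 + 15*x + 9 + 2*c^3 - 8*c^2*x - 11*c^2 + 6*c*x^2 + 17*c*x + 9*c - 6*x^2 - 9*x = 2*c^3 + c^2*(-8*x - 7) + c*(6*x^2 + 3*x - 9)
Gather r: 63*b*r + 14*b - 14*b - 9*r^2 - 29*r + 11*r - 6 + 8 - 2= -9*r^2 + r*(63*b - 18)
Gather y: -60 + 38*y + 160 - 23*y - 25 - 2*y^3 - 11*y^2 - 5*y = -2*y^3 - 11*y^2 + 10*y + 75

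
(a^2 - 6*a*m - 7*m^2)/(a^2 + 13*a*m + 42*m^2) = (a^2 - 6*a*m - 7*m^2)/(a^2 + 13*a*m + 42*m^2)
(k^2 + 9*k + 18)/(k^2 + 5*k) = (k^2 + 9*k + 18)/(k*(k + 5))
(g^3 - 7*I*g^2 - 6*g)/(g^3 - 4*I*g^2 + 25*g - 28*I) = g*(g - 6*I)/(g^2 - 3*I*g + 28)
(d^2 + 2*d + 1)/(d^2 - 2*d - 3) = (d + 1)/(d - 3)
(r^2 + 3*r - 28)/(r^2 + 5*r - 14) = (r - 4)/(r - 2)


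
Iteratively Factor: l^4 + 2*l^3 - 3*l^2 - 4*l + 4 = (l + 2)*(l^3 - 3*l + 2) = (l - 1)*(l + 2)*(l^2 + l - 2) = (l - 1)*(l + 2)^2*(l - 1)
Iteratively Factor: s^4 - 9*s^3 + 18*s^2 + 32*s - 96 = (s - 3)*(s^3 - 6*s^2 + 32) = (s - 4)*(s - 3)*(s^2 - 2*s - 8) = (s - 4)^2*(s - 3)*(s + 2)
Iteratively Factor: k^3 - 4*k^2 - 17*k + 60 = (k + 4)*(k^2 - 8*k + 15) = (k - 5)*(k + 4)*(k - 3)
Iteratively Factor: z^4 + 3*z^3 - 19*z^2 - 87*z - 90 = (z + 3)*(z^3 - 19*z - 30) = (z + 2)*(z + 3)*(z^2 - 2*z - 15) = (z - 5)*(z + 2)*(z + 3)*(z + 3)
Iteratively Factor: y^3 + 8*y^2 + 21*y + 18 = (y + 3)*(y^2 + 5*y + 6) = (y + 2)*(y + 3)*(y + 3)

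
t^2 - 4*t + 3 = (t - 3)*(t - 1)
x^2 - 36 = (x - 6)*(x + 6)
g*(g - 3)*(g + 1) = g^3 - 2*g^2 - 3*g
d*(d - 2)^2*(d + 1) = d^4 - 3*d^3 + 4*d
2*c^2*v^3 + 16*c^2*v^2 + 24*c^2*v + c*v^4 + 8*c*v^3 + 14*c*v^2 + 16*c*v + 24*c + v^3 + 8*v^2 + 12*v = (2*c + v)*(v + 2)*(v + 6)*(c*v + 1)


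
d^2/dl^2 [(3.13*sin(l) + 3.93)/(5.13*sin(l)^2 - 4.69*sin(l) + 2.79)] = (-82.3718970000001*sin(l)^5 - 489.008529*sin(l)^4 + 717.200163*sin(l)^3 + 718.14711*sin(l)^2 - 911.908908*sin(l) + 142.30425)/(135.005697*sin(l)^6 - 370.278783*sin(l)^5 + 558.792432*sin(l)^4 - 505.921087*sin(l)^3 + 303.904656*sin(l)^2 - 109.522287*sin(l) + 21.717639)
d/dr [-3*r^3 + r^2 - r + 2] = -9*r^2 + 2*r - 1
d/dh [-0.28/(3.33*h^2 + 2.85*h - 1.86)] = (1.8648*h + 0.798)/(3.33*h^2 + 2.85*h - 1.86)^2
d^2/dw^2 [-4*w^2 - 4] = -8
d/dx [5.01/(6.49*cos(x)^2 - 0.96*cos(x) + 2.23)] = (65.0298*cos(x) - 4.8096)*sin(x)/(6.49*cos(x)^2 - 0.96*cos(x) + 2.23)^2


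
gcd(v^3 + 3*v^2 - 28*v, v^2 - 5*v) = v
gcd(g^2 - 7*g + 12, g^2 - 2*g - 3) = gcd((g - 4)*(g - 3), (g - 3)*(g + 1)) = g - 3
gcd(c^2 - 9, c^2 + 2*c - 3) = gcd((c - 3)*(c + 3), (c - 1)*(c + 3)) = c + 3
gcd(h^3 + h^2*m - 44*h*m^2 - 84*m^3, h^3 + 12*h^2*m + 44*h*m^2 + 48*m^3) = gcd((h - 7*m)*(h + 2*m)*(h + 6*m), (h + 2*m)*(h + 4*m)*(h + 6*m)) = h^2 + 8*h*m + 12*m^2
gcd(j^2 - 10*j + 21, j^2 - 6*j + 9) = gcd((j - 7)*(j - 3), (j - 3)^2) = j - 3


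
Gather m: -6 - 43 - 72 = -121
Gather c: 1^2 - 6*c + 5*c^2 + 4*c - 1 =5*c^2 - 2*c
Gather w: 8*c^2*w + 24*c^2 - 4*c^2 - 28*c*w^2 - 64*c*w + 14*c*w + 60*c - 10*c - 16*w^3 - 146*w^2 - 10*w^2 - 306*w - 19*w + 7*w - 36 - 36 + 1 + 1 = 20*c^2 + 50*c - 16*w^3 + w^2*(-28*c - 156) + w*(8*c^2 - 50*c - 318) - 70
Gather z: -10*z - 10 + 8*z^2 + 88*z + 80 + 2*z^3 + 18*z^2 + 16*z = 2*z^3 + 26*z^2 + 94*z + 70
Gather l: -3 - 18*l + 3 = -18*l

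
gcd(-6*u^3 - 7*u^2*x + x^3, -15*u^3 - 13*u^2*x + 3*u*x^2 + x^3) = -3*u^2 - 2*u*x + x^2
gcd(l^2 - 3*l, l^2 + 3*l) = l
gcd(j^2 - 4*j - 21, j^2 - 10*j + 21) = j - 7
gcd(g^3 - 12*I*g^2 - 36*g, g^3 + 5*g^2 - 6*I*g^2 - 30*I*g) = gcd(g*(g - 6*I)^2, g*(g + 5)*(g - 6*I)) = g^2 - 6*I*g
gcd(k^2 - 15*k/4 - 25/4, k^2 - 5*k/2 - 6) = 1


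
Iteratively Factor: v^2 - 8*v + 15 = (v - 5)*(v - 3)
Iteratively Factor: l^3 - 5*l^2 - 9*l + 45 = (l - 3)*(l^2 - 2*l - 15) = (l - 5)*(l - 3)*(l + 3)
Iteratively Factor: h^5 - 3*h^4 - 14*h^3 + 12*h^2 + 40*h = (h + 2)*(h^4 - 5*h^3 - 4*h^2 + 20*h) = (h + 2)^2*(h^3 - 7*h^2 + 10*h) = (h - 2)*(h + 2)^2*(h^2 - 5*h) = h*(h - 2)*(h + 2)^2*(h - 5)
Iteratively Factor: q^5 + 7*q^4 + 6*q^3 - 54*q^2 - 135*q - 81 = (q + 3)*(q^4 + 4*q^3 - 6*q^2 - 36*q - 27) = (q - 3)*(q + 3)*(q^3 + 7*q^2 + 15*q + 9) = (q - 3)*(q + 3)^2*(q^2 + 4*q + 3) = (q - 3)*(q + 3)^3*(q + 1)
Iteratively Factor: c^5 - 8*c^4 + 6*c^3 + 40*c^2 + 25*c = (c)*(c^4 - 8*c^3 + 6*c^2 + 40*c + 25) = c*(c - 5)*(c^3 - 3*c^2 - 9*c - 5) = c*(c - 5)*(c + 1)*(c^2 - 4*c - 5) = c*(c - 5)^2*(c + 1)*(c + 1)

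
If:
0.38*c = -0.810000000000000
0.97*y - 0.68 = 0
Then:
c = -2.13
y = 0.70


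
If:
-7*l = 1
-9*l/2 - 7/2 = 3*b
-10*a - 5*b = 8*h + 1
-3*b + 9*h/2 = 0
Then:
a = 557/630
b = -20/21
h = -40/63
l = -1/7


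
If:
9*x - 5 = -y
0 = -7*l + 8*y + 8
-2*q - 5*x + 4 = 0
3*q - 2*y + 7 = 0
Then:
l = 480/49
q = 19/7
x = -2/7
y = 53/7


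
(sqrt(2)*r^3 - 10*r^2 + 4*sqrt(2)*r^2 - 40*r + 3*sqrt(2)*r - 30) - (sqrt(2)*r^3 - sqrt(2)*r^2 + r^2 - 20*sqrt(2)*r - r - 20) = -11*r^2 + 5*sqrt(2)*r^2 - 39*r + 23*sqrt(2)*r - 10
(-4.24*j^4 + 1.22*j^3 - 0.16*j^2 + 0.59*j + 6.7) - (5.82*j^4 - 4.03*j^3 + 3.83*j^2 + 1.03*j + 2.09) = -10.06*j^4 + 5.25*j^3 - 3.99*j^2 - 0.44*j + 4.61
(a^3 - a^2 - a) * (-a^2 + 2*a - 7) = -a^5 + 3*a^4 - 8*a^3 + 5*a^2 + 7*a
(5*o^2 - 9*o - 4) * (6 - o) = -5*o^3 + 39*o^2 - 50*o - 24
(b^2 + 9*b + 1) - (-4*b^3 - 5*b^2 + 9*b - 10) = 4*b^3 + 6*b^2 + 11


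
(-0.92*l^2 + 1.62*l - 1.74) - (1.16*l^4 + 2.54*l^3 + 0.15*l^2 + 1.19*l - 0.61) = -1.16*l^4 - 2.54*l^3 - 1.07*l^2 + 0.43*l - 1.13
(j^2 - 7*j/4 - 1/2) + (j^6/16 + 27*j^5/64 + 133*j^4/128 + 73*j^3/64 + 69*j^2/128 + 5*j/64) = j^6/16 + 27*j^5/64 + 133*j^4/128 + 73*j^3/64 + 197*j^2/128 - 107*j/64 - 1/2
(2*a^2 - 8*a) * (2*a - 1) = 4*a^3 - 18*a^2 + 8*a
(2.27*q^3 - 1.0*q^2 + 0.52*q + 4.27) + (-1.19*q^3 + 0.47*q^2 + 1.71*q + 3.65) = 1.08*q^3 - 0.53*q^2 + 2.23*q + 7.92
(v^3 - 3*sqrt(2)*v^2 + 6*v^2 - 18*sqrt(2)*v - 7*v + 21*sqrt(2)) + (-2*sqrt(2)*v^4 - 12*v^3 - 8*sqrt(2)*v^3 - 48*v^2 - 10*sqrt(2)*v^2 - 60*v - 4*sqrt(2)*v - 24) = -2*sqrt(2)*v^4 - 8*sqrt(2)*v^3 - 11*v^3 - 42*v^2 - 13*sqrt(2)*v^2 - 67*v - 22*sqrt(2)*v - 24 + 21*sqrt(2)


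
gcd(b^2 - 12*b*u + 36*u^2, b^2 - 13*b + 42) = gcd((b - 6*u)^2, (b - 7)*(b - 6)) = 1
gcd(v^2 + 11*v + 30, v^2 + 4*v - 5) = v + 5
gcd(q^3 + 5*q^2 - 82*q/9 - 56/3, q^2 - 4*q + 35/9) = q - 7/3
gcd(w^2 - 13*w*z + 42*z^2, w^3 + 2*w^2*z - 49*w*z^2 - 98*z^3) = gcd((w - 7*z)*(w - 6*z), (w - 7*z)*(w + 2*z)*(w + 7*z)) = -w + 7*z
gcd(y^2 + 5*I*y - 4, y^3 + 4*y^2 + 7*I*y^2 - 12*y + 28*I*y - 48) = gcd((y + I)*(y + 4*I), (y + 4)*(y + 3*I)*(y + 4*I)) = y + 4*I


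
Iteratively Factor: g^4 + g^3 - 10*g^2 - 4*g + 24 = (g - 2)*(g^3 + 3*g^2 - 4*g - 12) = (g - 2)*(g + 3)*(g^2 - 4) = (g - 2)^2*(g + 3)*(g + 2)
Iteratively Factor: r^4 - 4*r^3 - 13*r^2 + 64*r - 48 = (r - 3)*(r^3 - r^2 - 16*r + 16) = (r - 4)*(r - 3)*(r^2 + 3*r - 4) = (r - 4)*(r - 3)*(r - 1)*(r + 4)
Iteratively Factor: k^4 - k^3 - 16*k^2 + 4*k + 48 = (k - 2)*(k^3 + k^2 - 14*k - 24) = (k - 2)*(k + 3)*(k^2 - 2*k - 8) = (k - 2)*(k + 2)*(k + 3)*(k - 4)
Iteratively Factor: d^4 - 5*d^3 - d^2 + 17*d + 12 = (d - 3)*(d^3 - 2*d^2 - 7*d - 4) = (d - 4)*(d - 3)*(d^2 + 2*d + 1) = (d - 4)*(d - 3)*(d + 1)*(d + 1)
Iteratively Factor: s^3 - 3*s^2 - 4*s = (s + 1)*(s^2 - 4*s) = (s - 4)*(s + 1)*(s)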